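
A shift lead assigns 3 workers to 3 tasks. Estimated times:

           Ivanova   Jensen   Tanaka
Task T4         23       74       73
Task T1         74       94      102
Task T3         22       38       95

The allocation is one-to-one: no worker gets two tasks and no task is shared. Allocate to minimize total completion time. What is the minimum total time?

This is the linear assignment problem.
Optimal: Ivanova→Task T4 (23 min), Jensen→Task T3 (38 min), Tanaka→Task T1 (102 min) — total 23+38+102 = 163 min.
Min-entry greedy (repeatedly take the single cheapest remaining cell) gives 189 min, worse by 26.

Minimum total: 163 min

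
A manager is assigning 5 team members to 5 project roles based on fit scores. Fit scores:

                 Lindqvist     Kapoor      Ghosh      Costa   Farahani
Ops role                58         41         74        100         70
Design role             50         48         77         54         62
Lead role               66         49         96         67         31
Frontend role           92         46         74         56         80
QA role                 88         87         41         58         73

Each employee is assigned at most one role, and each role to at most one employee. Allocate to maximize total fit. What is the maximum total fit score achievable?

Max total: 437 pts

Optimal: Lindqvist→Frontend role (92 pts), Kapoor→QA role (87 pts), Ghosh→Lead role (96 pts), Costa→Ops role (100 pts), Farahani→Design role (62 pts) — total 92+87+96+100+62 = 437 pts.
Column-greedy (each role in turn goes to its best remaining employee) gives 410 pts, worse by 27.
Next-best assignment: Lindqvist→Design role, Kapoor→QA role, Ghosh→Lead role, Costa→Ops role, Farahani→Frontend role = 413 pts.
Swapping Costa↔Kapoor (Costa→QA role 58 pts, Kapoor→Ops role 41 pts) loses 88.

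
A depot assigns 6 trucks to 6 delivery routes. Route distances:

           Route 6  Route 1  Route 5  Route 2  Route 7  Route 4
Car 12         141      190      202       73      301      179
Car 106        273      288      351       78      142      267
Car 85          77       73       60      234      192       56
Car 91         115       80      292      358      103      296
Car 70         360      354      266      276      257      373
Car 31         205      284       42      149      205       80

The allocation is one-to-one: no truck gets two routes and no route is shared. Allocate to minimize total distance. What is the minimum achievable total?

Optimal: Car 12→Route 6 (141 km), Car 106→Route 2 (78 km), Car 85→Route 4 (56 km), Car 91→Route 1 (80 km), Car 70→Route 7 (257 km), Car 31→Route 5 (42 km) — total 141+78+56+80+257+42 = 654 km.
Row-greedy (each truck in turn takes its cheapest remaining route) gives 822 km, worse by 168.
Next-best assignment: Car 12→Route 6, Car 106→Route 2, Car 85→Route 5, Car 91→Route 1, Car 70→Route 7, Car 31→Route 4 = 696 km.
Swapping Car 70↔Car 106 (Car 70→Route 2 276 km, Car 106→Route 7 142 km) adds 83.

Minimum total: 654 km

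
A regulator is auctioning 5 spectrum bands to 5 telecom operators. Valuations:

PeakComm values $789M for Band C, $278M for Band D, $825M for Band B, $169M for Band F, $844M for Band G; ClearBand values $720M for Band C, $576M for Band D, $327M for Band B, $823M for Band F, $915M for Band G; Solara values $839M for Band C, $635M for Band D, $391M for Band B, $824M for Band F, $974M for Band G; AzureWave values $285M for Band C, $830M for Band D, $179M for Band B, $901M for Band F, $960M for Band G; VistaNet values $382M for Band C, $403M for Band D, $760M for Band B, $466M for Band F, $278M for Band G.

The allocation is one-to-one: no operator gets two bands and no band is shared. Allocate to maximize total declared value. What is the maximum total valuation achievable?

Optimal: PeakComm→Band C ($789M), ClearBand→Band F ($823M), Solara→Band G ($974M), AzureWave→Band D ($830M), VistaNet→Band B ($760M) — total 789+823+974+830+760 = $4176M.
Column-greedy (each band in turn goes to its best remaining operator) gives $3595M, worse by 581.
Next-best assignment: PeakComm→Band C, ClearBand→Band G, Solara→Band F, AzureWave→Band D, VistaNet→Band B = $4118M.

Maximum total: $4176M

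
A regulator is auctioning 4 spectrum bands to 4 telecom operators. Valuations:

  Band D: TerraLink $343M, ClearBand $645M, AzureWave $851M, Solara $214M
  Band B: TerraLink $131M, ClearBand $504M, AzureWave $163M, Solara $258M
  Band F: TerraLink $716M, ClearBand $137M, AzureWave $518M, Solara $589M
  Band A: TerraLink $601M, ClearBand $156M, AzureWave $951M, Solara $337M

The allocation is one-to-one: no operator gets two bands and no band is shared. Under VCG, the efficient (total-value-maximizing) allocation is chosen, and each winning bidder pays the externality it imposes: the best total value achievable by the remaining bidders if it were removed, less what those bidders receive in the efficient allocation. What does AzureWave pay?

AzureWave pays $216M.

Efficient allocation: TerraLink→Band F ($716M), ClearBand→Band D ($645M), AzureWave→Band A ($951M), Solara→Band B ($258M); total welfare W = $2570M.
AzureWave receives Band A at value $951M, so the others get W − 951 = $1619M.
Without AzureWave: best allocation of the remaining 3 bidders over all 4 bands is TerraLink→Band A ($601M), ClearBand→Band D ($645M), Solara→Band F ($589M), total $1835M.
VCG payment = (others' best without AzureWave) − (others' welfare with AzureWave) = 1835 − 1619 = $216M.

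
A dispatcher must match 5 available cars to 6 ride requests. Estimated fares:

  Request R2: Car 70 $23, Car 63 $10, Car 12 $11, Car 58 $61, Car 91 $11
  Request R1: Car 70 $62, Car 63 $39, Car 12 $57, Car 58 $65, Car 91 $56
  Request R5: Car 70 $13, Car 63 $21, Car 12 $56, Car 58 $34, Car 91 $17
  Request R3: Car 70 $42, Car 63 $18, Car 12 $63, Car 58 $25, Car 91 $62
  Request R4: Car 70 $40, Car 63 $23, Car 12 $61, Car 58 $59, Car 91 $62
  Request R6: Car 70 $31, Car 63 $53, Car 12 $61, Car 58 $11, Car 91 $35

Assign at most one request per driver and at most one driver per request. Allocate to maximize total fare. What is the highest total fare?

Optimal: Car 70→Request R1 ($62), Car 63→Request R6 ($53), Car 12→Request R3 ($63), Car 58→Request R2 ($61), Car 91→Request R4 ($62) — total 62+53+63+61+62 = $301.
Max-entry greedy (repeatedly take the single best remaining cell) gives $266, worse by 35.

Maximum total: $301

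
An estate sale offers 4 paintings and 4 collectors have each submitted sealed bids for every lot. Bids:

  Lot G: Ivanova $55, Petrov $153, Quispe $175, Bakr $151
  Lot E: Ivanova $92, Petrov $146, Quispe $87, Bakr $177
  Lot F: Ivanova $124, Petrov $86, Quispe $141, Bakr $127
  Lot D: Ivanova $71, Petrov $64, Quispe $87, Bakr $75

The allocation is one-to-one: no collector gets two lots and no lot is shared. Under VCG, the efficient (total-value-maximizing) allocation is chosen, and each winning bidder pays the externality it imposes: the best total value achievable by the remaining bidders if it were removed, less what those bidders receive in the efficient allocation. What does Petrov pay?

Efficient allocation: Ivanova→Lot D ($71), Petrov→Lot G ($153), Quispe→Lot F ($141), Bakr→Lot E ($177); total welfare W = $542.
Petrov receives Lot G at value $153, so the others get W − 153 = $389.
Without Petrov: best allocation of the remaining 3 bidders over all 4 lots is Ivanova→Lot F ($124), Quispe→Lot G ($175), Bakr→Lot E ($177), total $476.
VCG payment = (others' best without Petrov) − (others' welfare with Petrov) = 476 − 389 = $87.

Petrov pays $87.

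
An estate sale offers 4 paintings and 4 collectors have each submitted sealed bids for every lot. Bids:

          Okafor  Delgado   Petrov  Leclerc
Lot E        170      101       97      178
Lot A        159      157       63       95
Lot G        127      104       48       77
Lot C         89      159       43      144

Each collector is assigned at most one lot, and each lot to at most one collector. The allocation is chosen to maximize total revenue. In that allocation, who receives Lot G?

Optimal: Okafor→Lot A ($159), Delgado→Lot C ($159), Petrov→Lot G ($48), Leclerc→Lot E ($178) — total 159+159+48+178 = $544.
Row-greedy (each collector in turn takes its best remaining lot) gives $469, worse by 75.
Next-best assignment: Okafor→Lot G, Delgado→Lot C, Petrov→Lot A, Leclerc→Lot E = $527.
Swapping Petrov↔Okafor (Petrov→Lot A $63, Okafor→Lot G $127) loses 17.
No other one-to-one assignment exceeds $544.
Petrov's own top lot is Lot E ($97), but forcing Petrov→Lot E and reassigning the rest optimally gives only $525 — worse by 19.

Petrov receives Lot G.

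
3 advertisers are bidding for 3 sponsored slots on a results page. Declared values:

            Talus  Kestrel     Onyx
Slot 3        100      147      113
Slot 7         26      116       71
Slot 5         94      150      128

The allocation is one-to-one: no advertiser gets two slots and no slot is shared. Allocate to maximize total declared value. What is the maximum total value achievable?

Max total: $344

Optimal: Talus→Slot 3 ($100), Kestrel→Slot 7 ($116), Onyx→Slot 5 ($128) — total 100+116+128 = $344.
Row-greedy (each advertiser in turn takes its best remaining slot) gives $321, worse by 23.
Next-best assignment: Talus→Slot 5, Kestrel→Slot 7, Onyx→Slot 3 = $323.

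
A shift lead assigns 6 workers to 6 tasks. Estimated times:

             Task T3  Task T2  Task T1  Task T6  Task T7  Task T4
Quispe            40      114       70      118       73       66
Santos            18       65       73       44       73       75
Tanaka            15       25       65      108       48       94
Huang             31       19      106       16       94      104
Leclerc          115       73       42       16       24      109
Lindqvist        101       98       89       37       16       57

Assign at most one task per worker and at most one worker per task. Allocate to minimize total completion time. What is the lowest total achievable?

Minimum total: 183 min

Treat this as an assignment problem: match each worker to one task.
Optimal: Quispe→Task T4 (66 min), Santos→Task T3 (18 min), Tanaka→Task T2 (25 min), Huang→Task T6 (16 min), Leclerc→Task T1 (42 min), Lindqvist→Task T7 (16 min) — total 66+18+25+16+42+16 = 183 min.
Min-entry greedy (repeatedly take the single cheapest remaining cell) gives 220 min, worse by 37.
Next-best assignment: Quispe→Task T4, Santos→Task T3, Tanaka→Task T1, Huang→Task T2, Leclerc→Task T6, Lindqvist→Task T7 = 200 min.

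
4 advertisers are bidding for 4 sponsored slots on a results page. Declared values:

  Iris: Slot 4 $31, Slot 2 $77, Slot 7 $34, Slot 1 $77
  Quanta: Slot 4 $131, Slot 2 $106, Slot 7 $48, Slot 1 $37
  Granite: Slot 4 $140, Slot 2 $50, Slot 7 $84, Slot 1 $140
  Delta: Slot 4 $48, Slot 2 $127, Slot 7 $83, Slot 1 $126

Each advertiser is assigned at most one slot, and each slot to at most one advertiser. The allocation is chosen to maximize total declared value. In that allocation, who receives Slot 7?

Optimal: Iris→Slot 7 ($34), Quanta→Slot 4 ($131), Granite→Slot 1 ($140), Delta→Slot 2 ($127) — total 34+131+140+127 = $432.
Max-entry greedy (repeatedly take the single best remaining cell) gives $392, worse by 40.
Next-best assignment: Iris→Slot 2, Quanta→Slot 4, Granite→Slot 1, Delta→Slot 7 = $431.
Every other assignment is strictly worse.
Iris's own top slot is Slot 2 ($77), but forcing Iris→Slot 2 and reassigning the rest optimally gives only $431 — worse by 1.

Iris receives Slot 7.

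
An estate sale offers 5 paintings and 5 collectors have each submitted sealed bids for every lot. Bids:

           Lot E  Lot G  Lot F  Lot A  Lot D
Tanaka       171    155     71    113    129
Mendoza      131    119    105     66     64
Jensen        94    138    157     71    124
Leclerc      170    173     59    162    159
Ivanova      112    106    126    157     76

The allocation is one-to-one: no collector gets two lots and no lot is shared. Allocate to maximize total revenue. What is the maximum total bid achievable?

Maximum total: $763

Optimal: Tanaka→Lot E ($171), Mendoza→Lot G ($119), Jensen→Lot F ($157), Leclerc→Lot D ($159), Ivanova→Lot A ($157) — total 171+119+157+159+157 = $763.
Column-greedy (each lot in turn goes to its best remaining collector) gives $722, worse by 41.
Checked against all permutations: $763 is optimal.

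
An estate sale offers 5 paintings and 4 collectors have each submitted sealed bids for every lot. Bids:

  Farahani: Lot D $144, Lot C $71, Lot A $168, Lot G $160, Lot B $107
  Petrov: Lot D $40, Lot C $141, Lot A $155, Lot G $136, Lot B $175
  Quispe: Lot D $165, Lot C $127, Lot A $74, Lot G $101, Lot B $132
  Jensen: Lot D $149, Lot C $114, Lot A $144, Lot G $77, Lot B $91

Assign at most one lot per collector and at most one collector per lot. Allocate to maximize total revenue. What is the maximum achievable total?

Optimal: Farahani→Lot G ($160), Petrov→Lot B ($175), Quispe→Lot D ($165), Jensen→Lot A ($144) — total 160+175+165+144 = $644.
Column-greedy (each lot in turn goes to its best remaining collector) gives $551, worse by 93.
Next-best assignment: Farahani→Lot A, Petrov→Lot B, Quispe→Lot D, Jensen→Lot C = $622.
Every other assignment is strictly worse.

Max total: $644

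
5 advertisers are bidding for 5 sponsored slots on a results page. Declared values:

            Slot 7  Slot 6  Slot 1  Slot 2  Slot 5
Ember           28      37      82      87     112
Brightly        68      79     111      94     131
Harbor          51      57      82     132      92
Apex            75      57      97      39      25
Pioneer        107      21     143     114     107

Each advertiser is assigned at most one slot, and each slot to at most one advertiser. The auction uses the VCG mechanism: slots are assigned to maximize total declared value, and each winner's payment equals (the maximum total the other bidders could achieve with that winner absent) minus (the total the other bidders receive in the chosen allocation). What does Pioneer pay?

Efficient allocation: Ember→Slot 5 ($112), Brightly→Slot 6 ($79), Harbor→Slot 2 ($132), Apex→Slot 7 ($75), Pioneer→Slot 1 ($143); total welfare W = $541.
Pioneer receives Slot 1 at value $143, so the others get W − 143 = $398.
Without Pioneer: best allocation of the remaining 4 bidders over all 5 slots is Ember→Slot 5 ($112), Brightly→Slot 1 ($111), Harbor→Slot 2 ($132), Apex→Slot 7 ($75), total $430.
VCG payment = (others' best without Pioneer) − (others' welfare with Pioneer) = 430 − 398 = $32.

Pioneer pays $32.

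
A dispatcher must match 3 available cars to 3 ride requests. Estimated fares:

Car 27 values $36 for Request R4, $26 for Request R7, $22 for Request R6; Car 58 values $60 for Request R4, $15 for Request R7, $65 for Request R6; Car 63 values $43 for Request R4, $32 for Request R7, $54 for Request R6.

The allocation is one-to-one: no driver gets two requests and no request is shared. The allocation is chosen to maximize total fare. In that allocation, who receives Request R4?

Car 58 receives Request R4.

Treat this as an assignment problem: match each driver to one request.
Optimal: Car 27→Request R7 ($26), Car 58→Request R4 ($60), Car 63→Request R6 ($54) — total 26+60+54 = $140.
Next-best assignment: Car 27→Request R7, Car 58→Request R6, Car 63→Request R4 = $134.
No other one-to-one assignment exceeds $140.
Car 58's own top request is Request R6 ($65), but forcing Car 58→Request R6 and reassigning the rest optimally gives only $134 — worse by 6.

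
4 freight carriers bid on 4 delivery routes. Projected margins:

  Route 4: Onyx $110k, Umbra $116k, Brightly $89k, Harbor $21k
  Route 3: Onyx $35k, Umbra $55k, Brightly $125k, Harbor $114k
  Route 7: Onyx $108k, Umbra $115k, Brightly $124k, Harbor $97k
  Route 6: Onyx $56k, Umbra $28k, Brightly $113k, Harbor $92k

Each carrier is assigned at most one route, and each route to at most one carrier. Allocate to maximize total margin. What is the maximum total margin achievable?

Optimal: Onyx→Route 4 ($110k), Umbra→Route 7 ($115k), Brightly→Route 6 ($113k), Harbor→Route 3 ($114k) — total 110+115+113+114 = $452k.
Max-entry greedy (repeatedly take the single best remaining cell) gives $441k, worse by 11.
Next-best assignment: Onyx→Route 7, Umbra→Route 4, Brightly→Route 6, Harbor→Route 3 = $451k.
Swapping Harbor↔Onyx (Harbor→Route 4 $21k, Onyx→Route 3 $35k) loses 168.
No other one-to-one assignment exceeds $452k.

Maximum total: $452k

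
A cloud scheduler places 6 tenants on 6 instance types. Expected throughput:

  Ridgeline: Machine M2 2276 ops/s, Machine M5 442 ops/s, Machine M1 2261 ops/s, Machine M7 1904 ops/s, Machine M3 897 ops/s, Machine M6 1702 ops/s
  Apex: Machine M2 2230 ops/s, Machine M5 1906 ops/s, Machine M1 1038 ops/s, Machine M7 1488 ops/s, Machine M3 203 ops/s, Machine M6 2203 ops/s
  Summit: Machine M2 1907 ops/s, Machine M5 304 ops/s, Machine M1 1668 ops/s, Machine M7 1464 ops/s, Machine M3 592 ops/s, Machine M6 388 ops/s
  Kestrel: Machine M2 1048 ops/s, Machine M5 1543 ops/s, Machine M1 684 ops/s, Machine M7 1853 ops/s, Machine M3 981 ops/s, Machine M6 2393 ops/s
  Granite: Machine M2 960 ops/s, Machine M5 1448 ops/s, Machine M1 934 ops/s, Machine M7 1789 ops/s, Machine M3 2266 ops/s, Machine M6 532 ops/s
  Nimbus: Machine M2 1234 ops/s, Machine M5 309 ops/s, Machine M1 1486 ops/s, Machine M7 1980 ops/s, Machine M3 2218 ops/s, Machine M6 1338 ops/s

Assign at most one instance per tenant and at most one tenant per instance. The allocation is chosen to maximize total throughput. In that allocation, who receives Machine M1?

Ridgeline receives Machine M1.

This is the linear assignment problem.
Optimal: Ridgeline→Machine M1 (2261 ops/s), Apex→Machine M5 (1906 ops/s), Summit→Machine M2 (1907 ops/s), Kestrel→Machine M6 (2393 ops/s), Granite→Machine M3 (2266 ops/s), Nimbus→Machine M7 (1980 ops/s) — total 2261+1906+1907+2393+2266+1980 = 12713 ops/s.
Column-greedy (each instance in turn goes to its best remaining tenant) gives 12489 ops/s, worse by 224.
Next-best assignment: Ridgeline→Machine M2, Apex→Machine M5, Summit→Machine M1, Kestrel→Machine M6, Granite→Machine M3, Nimbus→Machine M7 = 12489 ops/s.
Ridgeline's own top instance is Machine M2 (2276 ops/s), but forcing Ridgeline→Machine M2 and reassigning the rest optimally gives only 12489 ops/s — worse by 224.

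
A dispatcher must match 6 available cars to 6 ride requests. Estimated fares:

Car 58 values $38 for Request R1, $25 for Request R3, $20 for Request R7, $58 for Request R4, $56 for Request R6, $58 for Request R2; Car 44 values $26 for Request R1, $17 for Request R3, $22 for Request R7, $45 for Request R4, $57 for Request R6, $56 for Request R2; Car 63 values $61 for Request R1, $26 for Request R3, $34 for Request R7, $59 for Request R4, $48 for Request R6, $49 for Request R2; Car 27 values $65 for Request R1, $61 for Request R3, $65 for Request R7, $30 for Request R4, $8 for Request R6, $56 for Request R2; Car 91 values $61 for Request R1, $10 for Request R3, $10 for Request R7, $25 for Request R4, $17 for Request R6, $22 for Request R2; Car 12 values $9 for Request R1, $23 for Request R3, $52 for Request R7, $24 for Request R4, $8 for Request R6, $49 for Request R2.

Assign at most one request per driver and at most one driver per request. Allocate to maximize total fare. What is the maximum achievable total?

Optimal: Car 58→Request R2 ($58), Car 44→Request R6 ($57), Car 63→Request R4 ($59), Car 27→Request R3 ($61), Car 91→Request R1 ($61), Car 12→Request R7 ($52) — total 58+57+59+61+61+52 = $348.
Row-greedy (each driver in turn takes its best remaining request) gives $286, worse by 62.
Next-best assignment: Car 58→Request R6, Car 44→Request R2, Car 63→Request R4, Car 27→Request R3, Car 91→Request R1, Car 12→Request R7 = $345.
Every other assignment is strictly worse.

Max total: $348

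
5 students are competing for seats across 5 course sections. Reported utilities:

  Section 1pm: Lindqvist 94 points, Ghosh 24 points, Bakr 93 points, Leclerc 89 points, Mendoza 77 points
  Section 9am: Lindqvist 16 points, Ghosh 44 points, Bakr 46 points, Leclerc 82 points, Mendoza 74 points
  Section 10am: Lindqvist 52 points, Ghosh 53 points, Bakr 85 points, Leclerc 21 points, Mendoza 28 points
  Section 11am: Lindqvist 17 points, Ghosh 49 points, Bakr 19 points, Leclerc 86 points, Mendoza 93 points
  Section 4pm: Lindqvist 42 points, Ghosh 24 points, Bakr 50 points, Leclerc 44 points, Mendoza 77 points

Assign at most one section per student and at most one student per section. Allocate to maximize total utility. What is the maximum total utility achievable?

Max total: 387 points

This is the linear assignment problem.
Optimal: Lindqvist→Section 1pm (94 points), Ghosh→Section 11am (49 points), Bakr→Section 10am (85 points), Leclerc→Section 9am (82 points), Mendoza→Section 4pm (77 points) — total 94+49+85+82+77 = 387 points.
Row-greedy (each student in turn takes its best remaining section) gives 357 points, worse by 30.
Swapping Bakr↔Ghosh (Bakr→Section 11am 19 points, Ghosh→Section 10am 53 points) loses 62.
Every other assignment is strictly worse.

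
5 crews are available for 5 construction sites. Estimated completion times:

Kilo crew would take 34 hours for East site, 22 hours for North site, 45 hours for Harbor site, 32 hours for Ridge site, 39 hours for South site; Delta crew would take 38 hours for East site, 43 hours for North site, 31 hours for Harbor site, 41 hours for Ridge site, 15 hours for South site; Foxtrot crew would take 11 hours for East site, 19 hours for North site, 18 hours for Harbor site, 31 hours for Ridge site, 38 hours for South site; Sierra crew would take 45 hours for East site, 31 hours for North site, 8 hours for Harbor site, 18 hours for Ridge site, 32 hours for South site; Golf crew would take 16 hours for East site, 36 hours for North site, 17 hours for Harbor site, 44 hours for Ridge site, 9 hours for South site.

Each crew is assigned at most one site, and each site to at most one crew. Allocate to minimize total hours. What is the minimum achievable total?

Min total: 83 hours

Optimal: Kilo crew→North site (22 hours), Delta crew→South site (15 hours), Foxtrot crew→East site (11 hours), Sierra crew→Ridge site (18 hours), Golf crew→Harbor site (17 hours) — total 22+15+11+18+17 = 83 hours.
Next-best assignment: Kilo crew→North site, Delta crew→South site, Foxtrot crew→Harbor site, Sierra crew→Ridge site, Golf crew→East site = 89 hours.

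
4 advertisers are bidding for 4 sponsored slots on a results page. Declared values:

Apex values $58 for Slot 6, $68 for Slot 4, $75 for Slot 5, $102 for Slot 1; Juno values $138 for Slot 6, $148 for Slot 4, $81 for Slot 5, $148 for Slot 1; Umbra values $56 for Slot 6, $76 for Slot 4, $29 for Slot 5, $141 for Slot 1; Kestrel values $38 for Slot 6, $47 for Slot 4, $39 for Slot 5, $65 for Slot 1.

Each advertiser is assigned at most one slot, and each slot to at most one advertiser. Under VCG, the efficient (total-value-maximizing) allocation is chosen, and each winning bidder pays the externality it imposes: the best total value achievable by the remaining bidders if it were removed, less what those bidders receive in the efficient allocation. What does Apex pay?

Efficient allocation: Apex→Slot 5 ($75), Juno→Slot 4 ($148), Umbra→Slot 1 ($141), Kestrel→Slot 6 ($38); total welfare W = $402.
Apex receives Slot 5 at value $75, so the others get W − 75 = $327.
Without Apex: best allocation of the remaining 3 bidders over all 4 slots is Juno→Slot 4 ($148), Umbra→Slot 1 ($141), Kestrel→Slot 5 ($39), total $328.
VCG payment = (others' best without Apex) − (others' welfare with Apex) = 328 − 327 = $1.

Apex pays $1.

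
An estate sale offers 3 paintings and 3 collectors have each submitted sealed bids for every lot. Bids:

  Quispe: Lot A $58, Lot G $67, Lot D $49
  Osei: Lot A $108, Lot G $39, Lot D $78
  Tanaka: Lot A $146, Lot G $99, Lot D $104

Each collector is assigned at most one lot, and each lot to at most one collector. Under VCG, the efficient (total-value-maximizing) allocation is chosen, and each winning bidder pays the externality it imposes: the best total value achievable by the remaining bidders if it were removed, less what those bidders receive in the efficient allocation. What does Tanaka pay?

Efficient allocation: Quispe→Lot G ($67), Osei→Lot D ($78), Tanaka→Lot A ($146); total welfare W = $291.
Tanaka receives Lot A at value $146, so the others get W − 146 = $145.
Without Tanaka: best allocation of the remaining 2 bidders over all 3 lots is Quispe→Lot G ($67), Osei→Lot A ($108), total $175.
VCG payment = (others' best without Tanaka) − (others' welfare with Tanaka) = 175 − 145 = $30.

Tanaka pays $30.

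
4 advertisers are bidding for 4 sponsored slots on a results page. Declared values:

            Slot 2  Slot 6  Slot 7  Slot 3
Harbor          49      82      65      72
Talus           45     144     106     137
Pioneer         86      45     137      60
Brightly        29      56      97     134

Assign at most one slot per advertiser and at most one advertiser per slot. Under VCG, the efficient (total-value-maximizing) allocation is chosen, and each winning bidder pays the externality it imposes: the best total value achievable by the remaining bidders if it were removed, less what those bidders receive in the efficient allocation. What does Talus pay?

Efficient allocation: Harbor→Slot 2 ($49), Talus→Slot 6 ($144), Pioneer→Slot 7 ($137), Brightly→Slot 3 ($134); total welfare W = $464.
Talus receives Slot 6 at value $144, so the others get W − 144 = $320.
Without Talus: best allocation of the remaining 3 bidders over all 4 slots is Harbor→Slot 6 ($82), Pioneer→Slot 7 ($137), Brightly→Slot 3 ($134), total $353.
VCG payment = (others' best without Talus) − (others' welfare with Talus) = 353 − 320 = $33.

Talus pays $33.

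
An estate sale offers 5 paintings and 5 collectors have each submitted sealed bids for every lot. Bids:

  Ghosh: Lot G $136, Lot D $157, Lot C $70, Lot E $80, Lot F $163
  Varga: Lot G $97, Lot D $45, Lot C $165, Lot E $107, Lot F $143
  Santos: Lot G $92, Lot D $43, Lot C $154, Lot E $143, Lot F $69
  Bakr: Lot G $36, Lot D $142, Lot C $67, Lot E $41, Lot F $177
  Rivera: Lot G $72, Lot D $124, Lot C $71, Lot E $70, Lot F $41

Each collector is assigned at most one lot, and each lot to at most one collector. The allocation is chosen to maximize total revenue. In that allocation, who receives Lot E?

This is the linear assignment problem.
Optimal: Ghosh→Lot G ($136), Varga→Lot C ($165), Santos→Lot E ($143), Bakr→Lot F ($177), Rivera→Lot D ($124) — total 136+165+143+177+124 = $745.
Next-best assignment: Ghosh→Lot D, Varga→Lot C, Santos→Lot E, Bakr→Lot F, Rivera→Lot G = $714.
No other one-to-one assignment exceeds $745.
Santos's own top lot is Lot C ($154), but forcing Santos→Lot C and reassigning the rest optimally gives only $698 — worse by 47.

Santos receives Lot E.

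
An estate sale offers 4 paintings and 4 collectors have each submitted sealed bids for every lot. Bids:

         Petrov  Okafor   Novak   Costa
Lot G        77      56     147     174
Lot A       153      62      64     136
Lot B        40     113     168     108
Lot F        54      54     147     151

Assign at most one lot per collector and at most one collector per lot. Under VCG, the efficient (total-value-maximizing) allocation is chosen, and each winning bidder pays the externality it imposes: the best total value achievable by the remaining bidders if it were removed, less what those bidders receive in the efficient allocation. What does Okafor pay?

Okafor pays $21.

Efficient allocation: Petrov→Lot A ($153), Okafor→Lot B ($113), Novak→Lot F ($147), Costa→Lot G ($174); total welfare W = $587.
Okafor receives Lot B at value $113, so the others get W − 113 = $474.
Without Okafor: best allocation of the remaining 3 bidders over all 4 lots is Petrov→Lot A ($153), Novak→Lot B ($168), Costa→Lot G ($174), total $495.
VCG payment = (others' best without Okafor) − (others' welfare with Okafor) = 495 − 474 = $21.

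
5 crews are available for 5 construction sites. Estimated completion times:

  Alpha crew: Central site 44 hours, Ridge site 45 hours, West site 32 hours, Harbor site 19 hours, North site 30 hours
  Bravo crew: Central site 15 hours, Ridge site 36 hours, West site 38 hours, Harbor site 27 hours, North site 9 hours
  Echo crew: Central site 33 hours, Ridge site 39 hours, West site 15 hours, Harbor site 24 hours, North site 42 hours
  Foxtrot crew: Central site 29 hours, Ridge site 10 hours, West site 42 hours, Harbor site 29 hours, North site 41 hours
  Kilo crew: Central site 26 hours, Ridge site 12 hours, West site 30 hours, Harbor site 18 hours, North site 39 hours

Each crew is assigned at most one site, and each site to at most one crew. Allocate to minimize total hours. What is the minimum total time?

Optimal: Alpha crew→Harbor site (19 hours), Bravo crew→North site (9 hours), Echo crew→West site (15 hours), Foxtrot crew→Ridge site (10 hours), Kilo crew→Central site (26 hours) — total 19+9+15+10+26 = 79 hours.
Checked against all permutations: 79 hours is optimal.

Minimum total: 79 hours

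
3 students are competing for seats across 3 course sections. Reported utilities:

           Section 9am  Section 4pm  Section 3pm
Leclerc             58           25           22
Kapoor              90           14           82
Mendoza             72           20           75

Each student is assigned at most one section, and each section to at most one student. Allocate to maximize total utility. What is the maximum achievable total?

Max total: 190 points

Optimal: Leclerc→Section 4pm (25 points), Kapoor→Section 9am (90 points), Mendoza→Section 3pm (75 points) — total 25+90+75 = 190 points.
Row-greedy (each student in turn takes its best remaining section) gives 160 points, worse by 30.
Every other assignment is strictly worse.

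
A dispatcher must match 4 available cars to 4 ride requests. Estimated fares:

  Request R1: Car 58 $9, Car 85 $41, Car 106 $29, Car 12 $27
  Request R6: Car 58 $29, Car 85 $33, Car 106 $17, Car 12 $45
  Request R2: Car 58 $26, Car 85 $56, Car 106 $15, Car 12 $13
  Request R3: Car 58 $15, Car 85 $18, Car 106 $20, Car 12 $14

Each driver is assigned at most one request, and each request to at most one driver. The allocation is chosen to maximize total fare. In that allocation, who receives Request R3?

This is a one-to-one assignment (maximum-weight bipartite matching).
Optimal: Car 58→Request R3 ($15), Car 85→Request R2 ($56), Car 106→Request R1 ($29), Car 12→Request R6 ($45) — total 15+56+29+45 = $145.
Column-greedy (each request in turn goes to its best remaining driver) gives $132, worse by 13.
Car 58's own top request is Request R6 ($29), but forcing Car 58→Request R6 and reassigning the rest optimally gives only $132 — worse by 13.

Car 58 receives Request R3.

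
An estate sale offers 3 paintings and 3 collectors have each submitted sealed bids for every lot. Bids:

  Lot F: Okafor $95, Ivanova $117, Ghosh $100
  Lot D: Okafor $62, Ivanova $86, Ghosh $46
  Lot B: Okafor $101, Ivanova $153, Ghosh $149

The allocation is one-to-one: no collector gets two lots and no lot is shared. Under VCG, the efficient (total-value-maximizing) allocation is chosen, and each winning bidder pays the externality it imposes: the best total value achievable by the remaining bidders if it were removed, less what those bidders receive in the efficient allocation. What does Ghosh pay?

Efficient allocation: Okafor→Lot F ($95), Ivanova→Lot D ($86), Ghosh→Lot B ($149); total welfare W = $330.
Ghosh receives Lot B at value $149, so the others get W − 149 = $181.
Without Ghosh: best allocation of the remaining 2 bidders over all 3 lots is Okafor→Lot F ($95), Ivanova→Lot B ($153), total $248.
VCG payment = (others' best without Ghosh) − (others' welfare with Ghosh) = 248 − 181 = $67.

Ghosh pays $67.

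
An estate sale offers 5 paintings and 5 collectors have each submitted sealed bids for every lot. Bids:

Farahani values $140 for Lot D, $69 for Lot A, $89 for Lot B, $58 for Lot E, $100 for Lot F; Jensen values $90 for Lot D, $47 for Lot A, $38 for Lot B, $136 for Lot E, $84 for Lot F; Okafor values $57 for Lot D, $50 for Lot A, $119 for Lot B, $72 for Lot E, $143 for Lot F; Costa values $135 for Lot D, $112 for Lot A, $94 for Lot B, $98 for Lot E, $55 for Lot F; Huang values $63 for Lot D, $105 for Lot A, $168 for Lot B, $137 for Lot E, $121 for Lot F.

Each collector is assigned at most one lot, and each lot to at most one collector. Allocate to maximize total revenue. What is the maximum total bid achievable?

Max total: $699

Optimal: Farahani→Lot D ($140), Jensen→Lot E ($136), Okafor→Lot F ($143), Costa→Lot A ($112), Huang→Lot B ($168) — total 140+136+143+112+168 = $699.
Swapping Costa↔Jensen (Costa→Lot E $98, Jensen→Lot A $47) loses 103.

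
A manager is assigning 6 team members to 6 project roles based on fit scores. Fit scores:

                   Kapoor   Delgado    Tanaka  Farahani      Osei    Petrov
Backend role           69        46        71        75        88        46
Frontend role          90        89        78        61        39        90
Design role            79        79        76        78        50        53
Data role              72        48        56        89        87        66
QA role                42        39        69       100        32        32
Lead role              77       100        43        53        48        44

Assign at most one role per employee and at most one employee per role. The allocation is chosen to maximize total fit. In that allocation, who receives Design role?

Kapoor receives Design role.

Optimal: Kapoor→Design role (79 pts), Delgado→Lead role (100 pts), Tanaka→Backend role (71 pts), Farahani→QA role (100 pts), Osei→Data role (87 pts), Petrov→Frontend role (90 pts) — total 79+100+71+100+87+90 = 527 pts.
Max-entry greedy (repeatedly take the single best remaining cell) gives 520 pts, worse by 7.
Swapping Farahani↔Kapoor (Farahani→Design role 78 pts, Kapoor→QA role 42 pts) loses 59.
Kapoor's own top role is Frontend role (90 pts), but forcing Kapoor→Frontend role and reassigning the rest optimally gives only 520 pts — worse by 7.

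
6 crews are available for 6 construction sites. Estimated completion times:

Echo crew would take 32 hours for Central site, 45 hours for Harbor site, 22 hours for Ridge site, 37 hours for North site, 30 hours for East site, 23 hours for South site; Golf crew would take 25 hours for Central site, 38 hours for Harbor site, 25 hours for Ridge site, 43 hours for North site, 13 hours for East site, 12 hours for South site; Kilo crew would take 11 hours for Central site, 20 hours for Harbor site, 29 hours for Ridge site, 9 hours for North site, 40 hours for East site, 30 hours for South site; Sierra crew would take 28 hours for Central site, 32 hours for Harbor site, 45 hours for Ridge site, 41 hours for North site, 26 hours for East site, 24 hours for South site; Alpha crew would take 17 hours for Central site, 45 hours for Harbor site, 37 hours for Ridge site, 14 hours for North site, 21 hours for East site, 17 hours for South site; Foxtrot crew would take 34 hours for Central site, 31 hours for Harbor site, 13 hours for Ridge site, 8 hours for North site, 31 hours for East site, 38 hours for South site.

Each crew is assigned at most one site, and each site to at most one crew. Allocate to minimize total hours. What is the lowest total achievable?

Optimal: Echo crew→Ridge site (22 hours), Golf crew→East site (13 hours), Kilo crew→Central site (11 hours), Sierra crew→Harbor site (32 hours), Alpha crew→South site (17 hours), Foxtrot crew→North site (8 hours) — total 22+13+11+32+17+8 = 103 hours.
Row-greedy (each crew in turn takes its cheapest remaining site) gives 117 hours, worse by 14.
Next-best assignment: Echo crew→Ridge site, Golf crew→East site, Kilo crew→Harbor site, Sierra crew→South site, Alpha crew→Central site, Foxtrot crew→North site = 104 hours.
No other one-to-one assignment undercuts 103 hours.

Minimum total: 103 hours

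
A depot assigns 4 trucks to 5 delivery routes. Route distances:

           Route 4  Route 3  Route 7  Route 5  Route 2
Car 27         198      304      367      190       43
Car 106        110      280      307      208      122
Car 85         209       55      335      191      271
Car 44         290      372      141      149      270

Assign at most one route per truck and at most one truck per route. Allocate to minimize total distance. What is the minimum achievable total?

Optimal: Car 27→Route 2 (43 km), Car 106→Route 4 (110 km), Car 85→Route 3 (55 km), Car 44→Route 7 (141 km) — total 43+110+55+141 = 349 km.
Column-greedy (each route in turn goes to its cheapest remaining truck) gives 496 km, worse by 147.
Swapping Car 44↔Car 27 (Car 44→Route 2 270 km, Car 27→Route 7 367 km) adds 453.

Min total: 349 km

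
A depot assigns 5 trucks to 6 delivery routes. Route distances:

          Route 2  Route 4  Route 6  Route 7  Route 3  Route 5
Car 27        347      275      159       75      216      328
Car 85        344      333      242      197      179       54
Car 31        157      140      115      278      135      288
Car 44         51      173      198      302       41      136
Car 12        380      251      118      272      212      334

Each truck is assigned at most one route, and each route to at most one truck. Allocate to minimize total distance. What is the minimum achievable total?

Minimum total: 428 km

Optimal: Car 27→Route 7 (75 km), Car 85→Route 5 (54 km), Car 31→Route 4 (140 km), Car 44→Route 3 (41 km), Car 12→Route 6 (118 km) — total 75+54+140+41+118 = 428 km.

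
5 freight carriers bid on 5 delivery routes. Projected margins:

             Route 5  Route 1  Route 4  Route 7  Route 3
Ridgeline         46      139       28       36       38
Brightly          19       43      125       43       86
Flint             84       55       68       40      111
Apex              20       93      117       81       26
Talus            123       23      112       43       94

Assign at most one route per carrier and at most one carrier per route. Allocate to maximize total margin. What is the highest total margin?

Max total: $579k

Optimal: Ridgeline→Route 1 ($139k), Brightly→Route 4 ($125k), Flint→Route 3 ($111k), Apex→Route 7 ($81k), Talus→Route 5 ($123k) — total 139+125+111+81+123 = $579k.
Every other assignment is strictly worse.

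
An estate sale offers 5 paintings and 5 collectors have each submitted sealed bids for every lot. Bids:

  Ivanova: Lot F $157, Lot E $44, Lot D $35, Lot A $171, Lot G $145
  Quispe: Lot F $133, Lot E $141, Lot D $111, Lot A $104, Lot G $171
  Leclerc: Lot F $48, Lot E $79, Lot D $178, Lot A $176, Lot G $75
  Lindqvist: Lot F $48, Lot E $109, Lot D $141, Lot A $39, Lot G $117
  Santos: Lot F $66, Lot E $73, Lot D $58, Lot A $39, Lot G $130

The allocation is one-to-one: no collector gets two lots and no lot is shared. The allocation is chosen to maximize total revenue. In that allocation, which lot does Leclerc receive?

Leclerc receives Lot A.

Optimal: Ivanova→Lot F ($157), Quispe→Lot E ($141), Leclerc→Lot A ($176), Lindqvist→Lot D ($141), Santos→Lot G ($130) — total 157+141+176+141+130 = $745.
Row-greedy (each collector in turn takes its best remaining lot) gives $695, worse by 50.
Swapping Lindqvist↔Ivanova (Lindqvist→Lot F $48, Ivanova→Lot D $35) loses 215.
Leclerc's own top lot is Lot D ($178), but forcing Leclerc→Lot D and reassigning the rest optimally gives only $721 — worse by 24.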